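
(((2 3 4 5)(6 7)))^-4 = ()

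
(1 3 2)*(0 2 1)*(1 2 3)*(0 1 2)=(0 3)(1 2)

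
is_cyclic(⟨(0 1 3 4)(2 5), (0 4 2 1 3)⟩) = no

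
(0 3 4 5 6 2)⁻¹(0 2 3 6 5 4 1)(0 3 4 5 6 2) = (0 4 2 6 5 1 3)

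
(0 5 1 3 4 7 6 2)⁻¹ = (0 2 6 7 4 3 1 5)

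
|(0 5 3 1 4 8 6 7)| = 8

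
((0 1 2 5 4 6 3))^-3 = (0 4 1 6 2 3 5)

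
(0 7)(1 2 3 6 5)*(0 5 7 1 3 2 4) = (0 1 4)(3 6 7 5)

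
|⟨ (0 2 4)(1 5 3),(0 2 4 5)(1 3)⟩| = 360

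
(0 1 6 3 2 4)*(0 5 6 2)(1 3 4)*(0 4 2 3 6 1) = (0 6 2)(1 3 4 5)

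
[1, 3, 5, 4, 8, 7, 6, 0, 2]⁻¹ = [7, 0, 8, 1, 3, 2, 6, 5, 4]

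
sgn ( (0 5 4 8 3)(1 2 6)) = 1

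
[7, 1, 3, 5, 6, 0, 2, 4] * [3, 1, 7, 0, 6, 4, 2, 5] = [5, 1, 0, 4, 2, 3, 7, 6]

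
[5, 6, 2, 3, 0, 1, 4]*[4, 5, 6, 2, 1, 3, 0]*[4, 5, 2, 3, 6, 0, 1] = [3, 4, 1, 2, 6, 0, 5]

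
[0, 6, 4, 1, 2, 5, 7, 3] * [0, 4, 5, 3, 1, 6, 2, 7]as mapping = [0→0, 1→2, 2→1, 3→4, 4→5, 5→6, 6→7, 7→3]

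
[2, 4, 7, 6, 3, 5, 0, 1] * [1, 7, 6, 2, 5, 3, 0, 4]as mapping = [0→6, 1→5, 2→4, 3→0, 4→2, 5→3, 6→1, 7→7]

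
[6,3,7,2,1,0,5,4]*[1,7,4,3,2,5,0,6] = [0,3,6,4,7,1,5,2]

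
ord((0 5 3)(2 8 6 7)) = 12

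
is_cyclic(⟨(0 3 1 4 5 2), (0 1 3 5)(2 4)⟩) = no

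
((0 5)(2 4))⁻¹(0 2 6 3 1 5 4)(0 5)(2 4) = (0 2 5 4 6 3 1)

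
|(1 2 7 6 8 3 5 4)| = 8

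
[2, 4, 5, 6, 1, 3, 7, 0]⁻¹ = [7, 4, 0, 5, 1, 2, 3, 6]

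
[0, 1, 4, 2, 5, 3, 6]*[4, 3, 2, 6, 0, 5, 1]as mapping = [0→4, 1→3, 2→0, 3→2, 4→5, 5→6, 6→1]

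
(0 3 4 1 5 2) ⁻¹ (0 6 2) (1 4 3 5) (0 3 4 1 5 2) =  (0 3 6) (1 4 2 5) 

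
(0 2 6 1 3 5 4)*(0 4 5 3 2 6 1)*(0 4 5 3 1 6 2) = (0 2 6 4 5 3 1)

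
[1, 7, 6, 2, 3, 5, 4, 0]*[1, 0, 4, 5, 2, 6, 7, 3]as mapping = [0→0, 1→3, 2→7, 3→4, 4→5, 5→6, 6→2, 7→1]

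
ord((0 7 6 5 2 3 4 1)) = 8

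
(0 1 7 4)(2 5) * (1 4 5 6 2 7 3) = (0 4)(1 3)(2 6)(5 7)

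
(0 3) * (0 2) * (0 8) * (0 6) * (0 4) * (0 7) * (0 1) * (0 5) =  (0 3 2 8 6 4 7 1 5)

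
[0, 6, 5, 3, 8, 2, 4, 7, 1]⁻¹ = [0, 8, 5, 3, 6, 2, 1, 7, 4]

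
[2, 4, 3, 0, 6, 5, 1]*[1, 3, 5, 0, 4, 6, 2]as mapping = [0→5, 1→4, 2→0, 3→1, 4→2, 5→6, 6→3]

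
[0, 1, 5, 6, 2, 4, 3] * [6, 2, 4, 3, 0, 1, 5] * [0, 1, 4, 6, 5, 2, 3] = [3, 4, 1, 2, 5, 0, 6]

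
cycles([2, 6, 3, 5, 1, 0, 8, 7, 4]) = (0 2 3 5)(1 6 8 4)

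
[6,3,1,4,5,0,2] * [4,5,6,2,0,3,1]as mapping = [0→1,1→2,2→5,3→0,4→3,5→4,6→6]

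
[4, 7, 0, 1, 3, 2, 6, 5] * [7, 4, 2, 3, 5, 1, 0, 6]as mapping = [0→5, 1→6, 2→7, 3→4, 4→3, 5→2, 6→0, 7→1]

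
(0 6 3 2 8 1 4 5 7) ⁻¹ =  (0 7 5 4 1 8 2 3 6) 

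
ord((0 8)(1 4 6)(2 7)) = 6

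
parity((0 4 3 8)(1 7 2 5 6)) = odd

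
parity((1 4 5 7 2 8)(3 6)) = even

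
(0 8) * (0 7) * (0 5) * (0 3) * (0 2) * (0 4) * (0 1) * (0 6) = (0 8 7 5 3 2 4 1 6)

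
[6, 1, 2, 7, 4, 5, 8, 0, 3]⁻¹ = [7, 1, 2, 8, 4, 5, 0, 3, 6]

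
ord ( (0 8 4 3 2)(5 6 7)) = 15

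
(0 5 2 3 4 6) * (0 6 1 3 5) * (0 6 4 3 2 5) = (0 6 4 1 2)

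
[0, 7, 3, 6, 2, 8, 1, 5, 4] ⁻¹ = [0, 6, 4, 2, 8, 7, 3, 1, 5] 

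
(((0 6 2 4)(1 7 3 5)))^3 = (0 4 2 6)(1 5 3 7)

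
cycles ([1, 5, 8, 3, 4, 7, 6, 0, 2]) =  (0 1 5 7)(2 8)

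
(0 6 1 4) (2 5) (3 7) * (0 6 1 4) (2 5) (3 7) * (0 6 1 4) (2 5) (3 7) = (0 4 1 6) (2 5) (3 7) 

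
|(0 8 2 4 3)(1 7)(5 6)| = 10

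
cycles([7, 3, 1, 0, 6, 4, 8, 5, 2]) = (0 7 5 4 6 8 2 1 3)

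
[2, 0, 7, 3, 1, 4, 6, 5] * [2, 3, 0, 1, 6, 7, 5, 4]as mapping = [0→0, 1→2, 2→4, 3→1, 4→3, 5→6, 6→5, 7→7]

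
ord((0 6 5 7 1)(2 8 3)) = 15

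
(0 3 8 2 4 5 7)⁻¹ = (0 7 5 4 2 8 3)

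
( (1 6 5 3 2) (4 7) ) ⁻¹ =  (1 2 3 5 6) (4 7) 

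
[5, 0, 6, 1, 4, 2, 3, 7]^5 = [1, 3, 5, 6, 4, 0, 2, 7]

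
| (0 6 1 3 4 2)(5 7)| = 6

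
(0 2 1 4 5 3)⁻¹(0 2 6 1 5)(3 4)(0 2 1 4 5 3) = (0 5)(1 6 4 3 2)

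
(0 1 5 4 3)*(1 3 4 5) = (0 3)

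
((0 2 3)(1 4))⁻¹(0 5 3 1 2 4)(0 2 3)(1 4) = (0 4 3 1 2 5)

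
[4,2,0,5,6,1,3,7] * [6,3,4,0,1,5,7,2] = [1,4,6,5,7,3,0,2]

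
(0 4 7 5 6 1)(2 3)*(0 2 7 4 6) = (0 6 1 2 3 7 5)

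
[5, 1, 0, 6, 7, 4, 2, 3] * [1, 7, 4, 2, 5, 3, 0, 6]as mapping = [0→3, 1→7, 2→1, 3→0, 4→6, 5→5, 6→4, 7→2]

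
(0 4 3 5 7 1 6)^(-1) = (0 6 1 7 5 3 4)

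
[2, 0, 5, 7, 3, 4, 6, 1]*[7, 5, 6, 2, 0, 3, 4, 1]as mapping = [0→6, 1→7, 2→3, 3→1, 4→2, 5→0, 6→4, 7→5]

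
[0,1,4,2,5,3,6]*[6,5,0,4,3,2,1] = [6,5,3,0,2,4,1]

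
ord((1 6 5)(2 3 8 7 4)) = 15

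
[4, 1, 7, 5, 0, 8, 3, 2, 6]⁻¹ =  [4, 1, 7, 6, 0, 3, 8, 2, 5]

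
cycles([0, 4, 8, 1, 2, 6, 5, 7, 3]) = (1 4 2 8 3)(5 6)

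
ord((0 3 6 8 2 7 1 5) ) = 8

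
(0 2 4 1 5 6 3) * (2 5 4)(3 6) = (0 5 3)(1 4)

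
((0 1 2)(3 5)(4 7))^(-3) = (3 5)(4 7)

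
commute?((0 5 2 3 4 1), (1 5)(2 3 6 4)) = no:(0 5 2 3 4 1) * (1 5)(2 3 6 4) = (0 1)(2 6 4 5 3), (1 5)(2 3 6 4) * (0 5 2 3 4 1) = (0 5)(1 2 4 3 6)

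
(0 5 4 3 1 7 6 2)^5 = (0 7 4 2 1 5 6 3)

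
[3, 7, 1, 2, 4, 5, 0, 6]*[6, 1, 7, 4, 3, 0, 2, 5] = [4, 5, 1, 7, 3, 0, 6, 2]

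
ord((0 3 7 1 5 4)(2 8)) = 6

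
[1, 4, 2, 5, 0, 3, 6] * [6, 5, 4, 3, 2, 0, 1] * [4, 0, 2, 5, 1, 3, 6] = [3, 2, 1, 4, 6, 5, 0]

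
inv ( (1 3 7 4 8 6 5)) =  (1 5 6 8 4 7 3)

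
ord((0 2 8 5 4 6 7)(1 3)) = 14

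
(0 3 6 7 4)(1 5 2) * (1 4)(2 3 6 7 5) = (0 6 5 3 7 1 2 4)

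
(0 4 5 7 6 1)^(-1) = (0 1 6 7 5 4)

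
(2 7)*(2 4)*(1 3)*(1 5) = (1 3 5)(2 7 4)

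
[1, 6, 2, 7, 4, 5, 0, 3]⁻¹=[6, 0, 2, 7, 4, 5, 1, 3]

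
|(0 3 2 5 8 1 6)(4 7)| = 14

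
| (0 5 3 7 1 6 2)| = 7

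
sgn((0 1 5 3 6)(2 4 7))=1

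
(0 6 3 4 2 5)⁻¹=(0 5 2 4 3 6)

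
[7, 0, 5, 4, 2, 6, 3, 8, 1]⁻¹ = [1, 8, 4, 6, 3, 2, 5, 0, 7]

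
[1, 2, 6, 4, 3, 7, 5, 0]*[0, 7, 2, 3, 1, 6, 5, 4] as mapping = [0→7, 1→2, 2→5, 3→1, 4→3, 5→4, 6→6, 7→0] 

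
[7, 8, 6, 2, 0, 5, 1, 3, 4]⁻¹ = [4, 6, 3, 7, 8, 5, 2, 0, 1]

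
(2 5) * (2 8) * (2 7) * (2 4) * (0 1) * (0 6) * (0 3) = (0 1 6 3)(2 5 8 7 4)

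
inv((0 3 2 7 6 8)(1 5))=(0 8 6 7 2 3)(1 5)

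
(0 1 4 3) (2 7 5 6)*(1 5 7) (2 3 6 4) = (0 5 4 6 3) (1 2) 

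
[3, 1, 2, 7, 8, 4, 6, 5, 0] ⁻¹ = [8, 1, 2, 0, 5, 7, 6, 3, 4] 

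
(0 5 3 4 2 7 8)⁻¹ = (0 8 7 2 4 3 5)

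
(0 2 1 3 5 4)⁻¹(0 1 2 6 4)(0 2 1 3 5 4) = (0 2 3 1 6)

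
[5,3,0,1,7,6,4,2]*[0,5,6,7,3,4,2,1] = [4,7,0,5,1,2,3,6]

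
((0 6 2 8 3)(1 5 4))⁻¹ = (0 3 8 2 6)(1 4 5)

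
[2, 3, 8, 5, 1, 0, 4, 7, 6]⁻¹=[5, 4, 0, 1, 6, 3, 8, 7, 2]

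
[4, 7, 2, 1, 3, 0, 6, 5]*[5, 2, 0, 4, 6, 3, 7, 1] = [6, 1, 0, 2, 4, 5, 7, 3]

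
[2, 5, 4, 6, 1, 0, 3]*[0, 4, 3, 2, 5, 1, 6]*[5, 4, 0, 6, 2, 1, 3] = [6, 4, 1, 3, 2, 5, 0]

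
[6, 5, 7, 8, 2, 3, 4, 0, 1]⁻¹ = [7, 8, 4, 5, 6, 1, 0, 2, 3]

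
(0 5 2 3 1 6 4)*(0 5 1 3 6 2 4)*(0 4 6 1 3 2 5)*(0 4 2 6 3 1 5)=(0 1)(2 5 3 6)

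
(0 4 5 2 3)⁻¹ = (0 3 2 5 4)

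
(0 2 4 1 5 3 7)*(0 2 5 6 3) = (0 5)(1 6 3 7 2 4)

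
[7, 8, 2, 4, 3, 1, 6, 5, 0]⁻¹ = [8, 5, 2, 4, 3, 7, 6, 0, 1]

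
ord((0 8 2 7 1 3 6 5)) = 8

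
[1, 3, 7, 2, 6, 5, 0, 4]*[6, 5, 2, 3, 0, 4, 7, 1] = [5, 3, 1, 2, 7, 4, 6, 0]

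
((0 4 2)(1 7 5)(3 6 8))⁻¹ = (0 2 4)(1 5 7)(3 8 6)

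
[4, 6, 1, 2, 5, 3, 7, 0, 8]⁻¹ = [7, 2, 3, 5, 0, 4, 1, 6, 8]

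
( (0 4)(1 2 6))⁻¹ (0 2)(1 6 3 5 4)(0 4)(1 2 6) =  (0 2 1 3 5)(4 6)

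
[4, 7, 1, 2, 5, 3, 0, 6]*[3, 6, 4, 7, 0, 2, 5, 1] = [0, 1, 6, 4, 2, 7, 3, 5]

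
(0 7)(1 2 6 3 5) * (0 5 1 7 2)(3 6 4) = (0 2 4 3 1)(5 7)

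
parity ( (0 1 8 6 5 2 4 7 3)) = even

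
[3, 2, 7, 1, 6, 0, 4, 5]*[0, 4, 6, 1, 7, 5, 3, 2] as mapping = [0→1, 1→6, 2→2, 3→4, 4→3, 5→0, 6→7, 7→5] 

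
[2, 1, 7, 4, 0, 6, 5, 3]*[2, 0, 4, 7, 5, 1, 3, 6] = [4, 0, 6, 5, 2, 3, 1, 7] 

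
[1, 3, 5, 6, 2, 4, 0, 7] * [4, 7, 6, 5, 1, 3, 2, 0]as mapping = [0→7, 1→5, 2→3, 3→2, 4→6, 5→1, 6→4, 7→0]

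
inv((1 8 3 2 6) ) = (1 6 2 3 8) 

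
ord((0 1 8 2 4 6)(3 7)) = 6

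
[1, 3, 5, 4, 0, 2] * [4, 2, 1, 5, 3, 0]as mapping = [0→2, 1→5, 2→0, 3→3, 4→4, 5→1]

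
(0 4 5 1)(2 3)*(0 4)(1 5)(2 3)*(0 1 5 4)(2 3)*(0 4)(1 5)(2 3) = (0 5)(1 4)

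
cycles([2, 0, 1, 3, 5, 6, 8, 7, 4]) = (0 2 1)(4 5 6 8)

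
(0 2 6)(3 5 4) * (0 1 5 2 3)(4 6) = (0 3 2 4)(1 5 6)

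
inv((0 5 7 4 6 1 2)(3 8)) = (0 2 1 6 4 7 5)(3 8)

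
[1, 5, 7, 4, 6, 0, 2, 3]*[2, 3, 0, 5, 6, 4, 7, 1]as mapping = [0→3, 1→4, 2→1, 3→6, 4→7, 5→2, 6→0, 7→5]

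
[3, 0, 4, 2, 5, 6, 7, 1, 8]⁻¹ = [1, 7, 3, 0, 2, 4, 5, 6, 8]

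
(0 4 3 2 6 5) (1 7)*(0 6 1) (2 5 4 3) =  (0 3 5 6 4 2 1 7) 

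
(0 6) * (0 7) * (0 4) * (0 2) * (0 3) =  (0 6 7 4 2 3)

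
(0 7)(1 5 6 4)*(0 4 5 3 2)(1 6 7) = (0 1 3 2)(4 6 5 7)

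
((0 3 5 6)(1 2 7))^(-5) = (0 6 5 3)(1 2 7)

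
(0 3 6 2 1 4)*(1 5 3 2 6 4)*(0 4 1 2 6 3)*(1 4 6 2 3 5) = (0 2 1 3 4 6 5)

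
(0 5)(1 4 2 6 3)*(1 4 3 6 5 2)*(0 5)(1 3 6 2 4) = (0 4 3 1 6 2)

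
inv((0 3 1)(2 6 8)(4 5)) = (0 1 3)(2 8 6)(4 5)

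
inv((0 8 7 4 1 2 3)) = (0 3 2 1 4 7 8)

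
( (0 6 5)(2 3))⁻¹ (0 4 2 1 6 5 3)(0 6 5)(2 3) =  (0 2 6 4 3 1 5)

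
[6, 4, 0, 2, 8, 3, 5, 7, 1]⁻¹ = [2, 8, 3, 5, 1, 6, 0, 7, 4]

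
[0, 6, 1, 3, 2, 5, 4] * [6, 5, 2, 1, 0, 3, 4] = [6, 4, 5, 1, 2, 3, 0]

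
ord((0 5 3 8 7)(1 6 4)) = 15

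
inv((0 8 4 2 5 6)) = (0 6 5 2 4 8)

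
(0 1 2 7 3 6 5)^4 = (0 3 1 6 2 5 7)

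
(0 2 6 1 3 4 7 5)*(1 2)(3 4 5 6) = (0 1 4 7 6 2 3 5)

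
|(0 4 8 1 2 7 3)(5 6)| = 14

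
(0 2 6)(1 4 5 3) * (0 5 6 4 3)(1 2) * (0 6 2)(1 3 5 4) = (0 3)(1 5 6 4 2)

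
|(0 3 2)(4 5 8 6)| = 12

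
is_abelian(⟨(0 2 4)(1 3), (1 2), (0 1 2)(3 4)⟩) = no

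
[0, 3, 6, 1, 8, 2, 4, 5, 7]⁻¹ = [0, 3, 5, 1, 6, 7, 2, 8, 4]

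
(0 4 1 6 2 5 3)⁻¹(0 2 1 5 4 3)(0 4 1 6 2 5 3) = (0 4 5 6 3 1)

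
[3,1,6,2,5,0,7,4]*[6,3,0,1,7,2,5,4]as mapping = [0→1,1→3,2→5,3→0,4→2,5→6,6→4,7→7]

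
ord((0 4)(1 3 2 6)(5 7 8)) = 12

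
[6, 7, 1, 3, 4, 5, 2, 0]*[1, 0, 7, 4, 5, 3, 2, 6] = [2, 6, 0, 4, 5, 3, 7, 1]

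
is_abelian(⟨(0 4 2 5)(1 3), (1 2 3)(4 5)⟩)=no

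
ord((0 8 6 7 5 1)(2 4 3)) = 6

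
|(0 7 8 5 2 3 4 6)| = 8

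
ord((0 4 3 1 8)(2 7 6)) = 15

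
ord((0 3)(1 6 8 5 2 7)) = 6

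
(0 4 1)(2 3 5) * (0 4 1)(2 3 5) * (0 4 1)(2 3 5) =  ()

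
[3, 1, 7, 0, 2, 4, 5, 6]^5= [3, 1, 2, 0, 4, 5, 6, 7]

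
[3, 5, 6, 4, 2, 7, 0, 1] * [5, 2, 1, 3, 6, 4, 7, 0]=[3, 4, 7, 6, 1, 0, 5, 2]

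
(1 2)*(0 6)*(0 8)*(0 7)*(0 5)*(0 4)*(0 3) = (0 6 8 7 5 4 3)(1 2)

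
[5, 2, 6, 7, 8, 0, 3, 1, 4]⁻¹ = [5, 7, 1, 6, 8, 0, 2, 3, 4]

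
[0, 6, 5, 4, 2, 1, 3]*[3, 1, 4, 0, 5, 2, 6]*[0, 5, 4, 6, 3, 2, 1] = [6, 1, 4, 2, 3, 5, 0]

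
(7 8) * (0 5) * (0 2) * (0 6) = (0 5 2 6)(7 8)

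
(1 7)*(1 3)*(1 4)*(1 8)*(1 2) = (1 7 3 4 8 2)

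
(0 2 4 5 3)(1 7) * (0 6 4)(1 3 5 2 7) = (0 7 3 6 4 2)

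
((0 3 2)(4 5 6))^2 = (0 2 3)(4 6 5)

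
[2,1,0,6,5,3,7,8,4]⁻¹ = [2,1,0,5,8,4,3,6,7]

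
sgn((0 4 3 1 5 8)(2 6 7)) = -1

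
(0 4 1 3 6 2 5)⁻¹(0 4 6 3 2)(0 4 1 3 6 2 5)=(1 2 6 5 4)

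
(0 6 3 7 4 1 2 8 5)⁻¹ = (0 5 8 2 1 4 7 3 6)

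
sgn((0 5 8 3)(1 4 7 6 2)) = -1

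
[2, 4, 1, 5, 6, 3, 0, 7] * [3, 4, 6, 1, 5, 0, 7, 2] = [6, 5, 4, 0, 7, 1, 3, 2]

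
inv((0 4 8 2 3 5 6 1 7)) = (0 7 1 6 5 3 2 8 4)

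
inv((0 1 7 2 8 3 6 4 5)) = (0 5 4 6 3 8 2 7 1)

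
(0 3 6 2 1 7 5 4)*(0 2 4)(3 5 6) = (0 5)(1 7 6 4 2)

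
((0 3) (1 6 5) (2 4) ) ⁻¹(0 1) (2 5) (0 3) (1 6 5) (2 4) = (1 4) (3 6) 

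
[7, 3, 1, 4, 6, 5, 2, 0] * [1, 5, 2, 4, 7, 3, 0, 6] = [6, 4, 5, 7, 0, 3, 2, 1]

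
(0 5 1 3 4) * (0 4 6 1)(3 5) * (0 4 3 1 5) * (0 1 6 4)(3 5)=(0 6 3 4 5)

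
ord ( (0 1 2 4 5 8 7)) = 7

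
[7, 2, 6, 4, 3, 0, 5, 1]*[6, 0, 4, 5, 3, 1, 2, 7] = [7, 4, 2, 3, 5, 6, 1, 0]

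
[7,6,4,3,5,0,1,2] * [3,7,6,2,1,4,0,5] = [5,0,1,2,4,3,7,6]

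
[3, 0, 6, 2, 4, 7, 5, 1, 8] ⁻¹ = [1, 7, 3, 0, 4, 6, 2, 5, 8] 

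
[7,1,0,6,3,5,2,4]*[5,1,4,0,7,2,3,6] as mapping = [0→6,1→1,2→5,3→3,4→0,5→2,6→4,7→7] 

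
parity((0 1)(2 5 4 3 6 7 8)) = odd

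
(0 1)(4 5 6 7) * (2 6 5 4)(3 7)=(0 1)(2 6 3 7)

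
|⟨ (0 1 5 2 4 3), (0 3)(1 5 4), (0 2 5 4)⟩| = 720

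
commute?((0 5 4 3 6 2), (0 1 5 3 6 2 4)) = no:(0 5 4 3 6 2)*(0 1 5 3 6 2 4) = (0 3 2 1 5)(4 6), (0 1 5 3 6 2 4)*(0 5 4 3 6 2) = (0 1 4 5 6)(2 3)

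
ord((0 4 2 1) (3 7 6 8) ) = 4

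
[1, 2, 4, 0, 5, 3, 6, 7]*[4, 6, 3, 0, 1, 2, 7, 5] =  [6, 3, 1, 4, 2, 0, 7, 5]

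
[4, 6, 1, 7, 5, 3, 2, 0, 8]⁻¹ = [7, 2, 6, 5, 0, 4, 1, 3, 8]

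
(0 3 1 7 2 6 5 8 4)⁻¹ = (0 4 8 5 6 2 7 1 3)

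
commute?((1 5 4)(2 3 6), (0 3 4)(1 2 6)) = no:(1 5 4)(2 3 6) * (0 3 4)(1 2 6) = (0 3 1 5)(2 4), (0 3 4)(1 2 6) * (1 5 4)(2 3 6) = (0 6 5 4)(1 3)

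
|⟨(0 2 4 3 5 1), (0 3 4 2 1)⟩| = 720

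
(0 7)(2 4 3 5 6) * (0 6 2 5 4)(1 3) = (0 7 6 5 2)(1 3 4)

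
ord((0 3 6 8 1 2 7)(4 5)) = 14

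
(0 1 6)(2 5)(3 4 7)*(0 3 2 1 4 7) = (0 4)(1 6 3 7 2 5)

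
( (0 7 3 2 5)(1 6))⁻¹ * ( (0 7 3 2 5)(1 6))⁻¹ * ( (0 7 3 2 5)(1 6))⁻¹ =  (0 3 5 7 2)(1 6)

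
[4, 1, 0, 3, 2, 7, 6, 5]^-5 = [4, 1, 0, 3, 2, 7, 6, 5]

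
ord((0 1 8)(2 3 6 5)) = 12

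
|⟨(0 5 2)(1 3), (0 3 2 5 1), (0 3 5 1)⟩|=120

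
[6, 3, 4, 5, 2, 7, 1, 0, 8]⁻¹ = [7, 6, 4, 1, 2, 3, 0, 5, 8]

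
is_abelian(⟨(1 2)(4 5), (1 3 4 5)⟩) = no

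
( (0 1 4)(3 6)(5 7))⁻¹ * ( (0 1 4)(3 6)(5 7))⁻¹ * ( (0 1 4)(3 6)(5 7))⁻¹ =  (3 6)(5 7)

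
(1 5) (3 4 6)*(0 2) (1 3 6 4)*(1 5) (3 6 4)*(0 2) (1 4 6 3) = (1 4) (3 5) 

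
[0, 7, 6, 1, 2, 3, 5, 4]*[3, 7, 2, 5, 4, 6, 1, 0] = [3, 0, 1, 7, 2, 5, 6, 4]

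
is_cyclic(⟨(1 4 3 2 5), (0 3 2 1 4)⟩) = no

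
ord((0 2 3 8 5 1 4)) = 7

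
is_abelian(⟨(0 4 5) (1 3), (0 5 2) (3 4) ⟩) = no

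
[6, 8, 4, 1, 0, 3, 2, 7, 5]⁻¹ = [4, 3, 6, 5, 2, 8, 0, 7, 1]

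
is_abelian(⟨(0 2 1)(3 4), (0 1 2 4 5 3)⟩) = no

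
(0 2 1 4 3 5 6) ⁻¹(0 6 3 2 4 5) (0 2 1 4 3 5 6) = (0 5 1 3 6 2) 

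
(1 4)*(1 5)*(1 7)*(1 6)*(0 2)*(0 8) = (0 2 8)(1 4 5 7 6)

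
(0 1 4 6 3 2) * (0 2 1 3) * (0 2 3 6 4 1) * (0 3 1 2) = (0 6)(1 2)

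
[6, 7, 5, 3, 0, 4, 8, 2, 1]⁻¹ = [4, 8, 7, 3, 5, 2, 0, 1, 6]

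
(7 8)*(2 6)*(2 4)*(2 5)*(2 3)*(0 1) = (0 1)(2 6 4 5 3)(7 8)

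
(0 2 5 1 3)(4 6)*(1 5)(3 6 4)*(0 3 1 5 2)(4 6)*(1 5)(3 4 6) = (1 6 5 2)(3 4)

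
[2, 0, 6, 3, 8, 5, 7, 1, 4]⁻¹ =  [1, 7, 0, 3, 8, 5, 2, 6, 4]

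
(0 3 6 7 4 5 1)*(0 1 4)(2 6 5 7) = (0 3 5 4 7)(2 6)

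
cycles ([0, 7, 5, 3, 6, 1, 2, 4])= (1 7 4 6 2 5)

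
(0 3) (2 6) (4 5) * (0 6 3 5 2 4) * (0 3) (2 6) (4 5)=(0 4 6 5 3 2) 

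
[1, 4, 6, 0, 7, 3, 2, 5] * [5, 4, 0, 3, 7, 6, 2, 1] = [4, 7, 2, 5, 1, 3, 0, 6]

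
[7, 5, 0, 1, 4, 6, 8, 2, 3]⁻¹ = [2, 3, 7, 8, 4, 1, 5, 0, 6]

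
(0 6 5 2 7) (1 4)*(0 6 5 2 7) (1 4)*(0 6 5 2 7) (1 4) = (0 2 6 7 5) (1 4) 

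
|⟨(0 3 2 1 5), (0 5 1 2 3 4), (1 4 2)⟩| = 720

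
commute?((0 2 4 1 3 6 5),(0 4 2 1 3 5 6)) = no:(0 2 4 1 3 6 5)*(0 4 2 1 3 5 6) = (0 1 5 4 3),(0 4 2 1 3 5 6)*(0 2 4 1 3 6 5) = (0 1 6 2 3)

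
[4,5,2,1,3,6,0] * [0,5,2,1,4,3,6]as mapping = [0→4,1→3,2→2,3→5,4→1,5→6,6→0]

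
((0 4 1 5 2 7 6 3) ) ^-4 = (0 2) (1 6) (3 5) (4 7) 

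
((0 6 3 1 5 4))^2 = (0 3 5)(1 4 6)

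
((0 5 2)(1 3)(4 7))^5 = (0 2 5)(1 3)(4 7)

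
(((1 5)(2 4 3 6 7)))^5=(1 5)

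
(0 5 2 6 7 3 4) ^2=(0 2 7 4 5 6 3) 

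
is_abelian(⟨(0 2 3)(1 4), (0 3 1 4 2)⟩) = no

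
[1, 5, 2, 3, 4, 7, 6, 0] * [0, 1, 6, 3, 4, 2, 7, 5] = [1, 2, 6, 3, 4, 5, 7, 0]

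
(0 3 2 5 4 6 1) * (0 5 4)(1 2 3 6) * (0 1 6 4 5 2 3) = (0 4 6 3)(1 2 5)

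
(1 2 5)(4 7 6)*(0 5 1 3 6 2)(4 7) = (0 5 3 6 7 2 1)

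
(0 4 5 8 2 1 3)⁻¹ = (0 3 1 2 8 5 4)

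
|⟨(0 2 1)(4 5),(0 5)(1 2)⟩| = 120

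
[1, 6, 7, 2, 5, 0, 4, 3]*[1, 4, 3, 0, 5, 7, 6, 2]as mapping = [0→4, 1→6, 2→2, 3→3, 4→7, 5→1, 6→5, 7→0]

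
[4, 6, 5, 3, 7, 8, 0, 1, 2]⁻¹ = [6, 7, 8, 3, 0, 2, 1, 4, 5]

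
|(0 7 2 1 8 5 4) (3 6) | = 14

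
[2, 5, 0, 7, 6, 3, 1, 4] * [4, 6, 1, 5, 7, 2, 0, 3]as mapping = [0→1, 1→2, 2→4, 3→3, 4→0, 5→5, 6→6, 7→7]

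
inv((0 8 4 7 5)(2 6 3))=(0 5 7 4 8)(2 3 6)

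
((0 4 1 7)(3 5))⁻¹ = (0 7 1 4)(3 5)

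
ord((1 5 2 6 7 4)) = 6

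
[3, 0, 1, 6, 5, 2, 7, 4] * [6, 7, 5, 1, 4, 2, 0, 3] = [1, 6, 7, 0, 2, 5, 3, 4]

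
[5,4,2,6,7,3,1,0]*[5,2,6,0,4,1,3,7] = [1,4,6,3,7,0,2,5] 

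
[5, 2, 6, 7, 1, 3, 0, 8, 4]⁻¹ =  [6, 4, 1, 5, 8, 0, 2, 3, 7]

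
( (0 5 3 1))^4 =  ()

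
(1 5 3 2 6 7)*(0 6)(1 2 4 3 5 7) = (0 6 1 7 2)(3 4)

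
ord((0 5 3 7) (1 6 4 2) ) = 4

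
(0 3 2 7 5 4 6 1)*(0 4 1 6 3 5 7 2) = (0 5 1 4 3)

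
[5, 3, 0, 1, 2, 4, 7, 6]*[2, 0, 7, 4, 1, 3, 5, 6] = [3, 4, 2, 0, 7, 1, 6, 5]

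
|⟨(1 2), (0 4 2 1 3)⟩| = 120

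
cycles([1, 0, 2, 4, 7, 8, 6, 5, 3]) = (0 1)(3 4 7 5 8)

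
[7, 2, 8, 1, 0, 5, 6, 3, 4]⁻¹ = [4, 3, 1, 7, 8, 5, 6, 0, 2]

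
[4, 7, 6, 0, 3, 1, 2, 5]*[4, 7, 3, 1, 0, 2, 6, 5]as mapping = [0→0, 1→5, 2→6, 3→4, 4→1, 5→7, 6→3, 7→2]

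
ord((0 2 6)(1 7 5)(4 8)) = 6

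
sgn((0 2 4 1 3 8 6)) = 1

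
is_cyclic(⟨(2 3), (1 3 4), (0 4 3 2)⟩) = no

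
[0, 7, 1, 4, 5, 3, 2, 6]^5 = [0, 7, 1, 5, 3, 4, 2, 6]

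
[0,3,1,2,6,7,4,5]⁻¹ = [0,2,3,1,6,7,4,5]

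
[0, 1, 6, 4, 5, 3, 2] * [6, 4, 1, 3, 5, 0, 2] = [6, 4, 2, 5, 0, 3, 1]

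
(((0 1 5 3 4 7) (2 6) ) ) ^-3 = (0 3) (1 4) (2 6) (5 7) 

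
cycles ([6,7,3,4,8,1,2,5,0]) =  (0 6 2 3 4 8)(1 7 5)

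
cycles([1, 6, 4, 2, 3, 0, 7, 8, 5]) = (0 1 6 7 8 5)(2 4 3)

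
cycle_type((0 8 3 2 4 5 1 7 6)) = 9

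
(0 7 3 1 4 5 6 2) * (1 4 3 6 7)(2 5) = (0 1 3 4 2)(5 7 6)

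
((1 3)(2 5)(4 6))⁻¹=(1 3)(2 5)(4 6)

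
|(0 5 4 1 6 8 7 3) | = 8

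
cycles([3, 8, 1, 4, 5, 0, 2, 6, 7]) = (0 3 4 5)(1 8 7 6 2)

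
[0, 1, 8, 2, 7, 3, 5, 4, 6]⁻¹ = [0, 1, 3, 5, 7, 6, 8, 4, 2]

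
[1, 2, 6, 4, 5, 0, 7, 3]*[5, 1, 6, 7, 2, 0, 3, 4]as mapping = [0→1, 1→6, 2→3, 3→2, 4→0, 5→5, 6→4, 7→7]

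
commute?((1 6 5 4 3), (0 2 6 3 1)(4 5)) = no:(1 6 5 4 3)*(0 2 6 3 1)(4 5) = (0 2 6 4 1 3), (0 2 6 3 1)(4 5)*(1 6 5 4 3) = (0 2 5 3 6 1)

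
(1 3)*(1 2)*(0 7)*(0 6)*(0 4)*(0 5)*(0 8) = (0 7 6 4 5 8)(1 3 2)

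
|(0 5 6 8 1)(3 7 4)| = 15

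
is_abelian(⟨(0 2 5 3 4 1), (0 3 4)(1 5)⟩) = no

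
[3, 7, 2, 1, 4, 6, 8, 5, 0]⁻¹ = [8, 3, 2, 0, 4, 7, 5, 1, 6]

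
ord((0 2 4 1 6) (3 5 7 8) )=20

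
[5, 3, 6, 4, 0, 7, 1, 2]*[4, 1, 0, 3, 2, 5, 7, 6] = [5, 3, 7, 2, 4, 6, 1, 0]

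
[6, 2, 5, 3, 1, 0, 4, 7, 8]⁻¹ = [5, 4, 1, 3, 6, 2, 0, 7, 8]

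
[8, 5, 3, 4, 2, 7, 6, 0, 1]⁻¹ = [7, 8, 4, 2, 3, 1, 6, 5, 0]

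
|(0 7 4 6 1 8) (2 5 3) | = 6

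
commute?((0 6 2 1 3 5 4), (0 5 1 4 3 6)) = no:(0 6 2 1 3 5 4)*(0 5 1 4 3 6) = (1 6 2 4 5 3), (0 5 1 4 3 6)*(0 6 2 1 3 5 4) = (0 4 5 3 2 1)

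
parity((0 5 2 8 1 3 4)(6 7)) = odd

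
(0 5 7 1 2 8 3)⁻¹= (0 3 8 2 1 7 5)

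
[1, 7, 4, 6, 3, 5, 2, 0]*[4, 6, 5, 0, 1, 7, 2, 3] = [6, 3, 1, 2, 0, 7, 5, 4]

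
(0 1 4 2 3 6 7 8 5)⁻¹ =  (0 5 8 7 6 3 2 4 1)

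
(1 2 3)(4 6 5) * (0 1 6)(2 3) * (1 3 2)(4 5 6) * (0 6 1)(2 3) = (0 2)(1 3 4 6)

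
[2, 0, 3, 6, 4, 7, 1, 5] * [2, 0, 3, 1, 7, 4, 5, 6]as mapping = [0→3, 1→2, 2→1, 3→5, 4→7, 5→6, 6→0, 7→4]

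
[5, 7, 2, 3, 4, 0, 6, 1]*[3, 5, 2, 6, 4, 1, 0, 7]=[1, 7, 2, 6, 4, 3, 0, 5]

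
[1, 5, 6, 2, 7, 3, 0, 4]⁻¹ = [6, 0, 3, 5, 7, 1, 2, 4]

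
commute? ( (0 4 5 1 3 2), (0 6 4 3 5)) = no: (0 4 5 1 3 2) * (0 6 4 3 5) = (0 3 2 6 4)(1 5), (0 6 4 3 5) * (0 4 5 1 3 2) = (0 6 5 4 2)(1 3)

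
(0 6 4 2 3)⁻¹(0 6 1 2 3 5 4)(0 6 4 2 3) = (0 5 2 6 4 1 3)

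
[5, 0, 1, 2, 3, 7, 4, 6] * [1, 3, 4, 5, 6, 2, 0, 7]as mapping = [0→2, 1→1, 2→3, 3→4, 4→5, 5→7, 6→6, 7→0]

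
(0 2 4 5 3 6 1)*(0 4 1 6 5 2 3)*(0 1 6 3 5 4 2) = (0 5 1 2 6 3 4)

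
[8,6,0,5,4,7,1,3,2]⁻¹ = [2,6,8,7,4,3,1,5,0]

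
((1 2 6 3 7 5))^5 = (1 5 7 3 6 2)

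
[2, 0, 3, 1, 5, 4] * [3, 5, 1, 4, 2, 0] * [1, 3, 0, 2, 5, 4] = [3, 2, 5, 4, 1, 0]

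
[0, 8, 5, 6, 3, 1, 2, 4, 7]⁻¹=[0, 5, 6, 4, 7, 2, 3, 8, 1]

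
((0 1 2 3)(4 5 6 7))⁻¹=(0 3 2 1)(4 7 6 5)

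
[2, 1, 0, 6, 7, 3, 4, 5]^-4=[0, 1, 2, 6, 7, 3, 4, 5]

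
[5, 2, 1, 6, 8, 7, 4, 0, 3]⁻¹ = [7, 2, 1, 8, 6, 0, 3, 5, 4]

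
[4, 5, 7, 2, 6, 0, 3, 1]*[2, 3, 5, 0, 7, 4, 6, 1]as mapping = [0→7, 1→4, 2→1, 3→5, 4→6, 5→2, 6→0, 7→3]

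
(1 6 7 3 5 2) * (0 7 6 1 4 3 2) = (0 7 2 4 3 5)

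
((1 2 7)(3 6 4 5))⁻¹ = (1 7 2)(3 5 4 6)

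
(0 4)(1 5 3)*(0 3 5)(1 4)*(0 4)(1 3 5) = (0 3)(1 4 5)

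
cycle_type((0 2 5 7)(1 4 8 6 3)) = 4.5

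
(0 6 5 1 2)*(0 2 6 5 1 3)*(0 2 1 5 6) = (0 6 5 3 2 1)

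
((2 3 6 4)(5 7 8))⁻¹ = (2 4 6 3)(5 8 7)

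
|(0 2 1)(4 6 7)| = 3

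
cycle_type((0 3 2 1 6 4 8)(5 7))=2.7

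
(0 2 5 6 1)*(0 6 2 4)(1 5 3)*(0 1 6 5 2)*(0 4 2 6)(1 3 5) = (0 2 5 4 3)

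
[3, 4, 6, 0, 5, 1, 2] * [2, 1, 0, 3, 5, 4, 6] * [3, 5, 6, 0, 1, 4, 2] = [0, 4, 2, 6, 1, 5, 3]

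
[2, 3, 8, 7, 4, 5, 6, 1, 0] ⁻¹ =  [8, 7, 0, 1, 4, 5, 6, 3, 2] 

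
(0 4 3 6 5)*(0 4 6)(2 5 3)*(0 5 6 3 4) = (0 3 5)(2 6 4)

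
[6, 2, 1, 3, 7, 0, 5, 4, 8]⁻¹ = [5, 2, 1, 3, 7, 6, 0, 4, 8]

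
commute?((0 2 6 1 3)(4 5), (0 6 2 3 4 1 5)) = no:(0 2 6 1 3)(4 5)*(0 6 2 3 4 1 5) = (0 3 6 5 1 4), (0 6 2 3 4 1 5)*(0 2 6 1 3)(4 5) = (0 1 4 3 5 2)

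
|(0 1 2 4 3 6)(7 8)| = 6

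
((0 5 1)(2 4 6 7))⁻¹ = (0 1 5)(2 7 6 4)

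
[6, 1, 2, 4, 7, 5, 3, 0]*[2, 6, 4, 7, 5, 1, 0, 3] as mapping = [0→0, 1→6, 2→4, 3→5, 4→3, 5→1, 6→7, 7→2] 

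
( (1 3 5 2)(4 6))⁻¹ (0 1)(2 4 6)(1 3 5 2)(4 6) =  (0 3)(1 6 4)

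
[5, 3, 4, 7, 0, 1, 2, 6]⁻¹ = [4, 5, 6, 1, 2, 0, 7, 3]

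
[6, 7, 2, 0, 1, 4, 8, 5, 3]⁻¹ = [3, 4, 2, 8, 5, 7, 0, 1, 6]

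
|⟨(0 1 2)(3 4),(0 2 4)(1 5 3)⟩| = 720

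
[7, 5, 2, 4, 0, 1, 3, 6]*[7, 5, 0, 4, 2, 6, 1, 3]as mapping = [0→3, 1→6, 2→0, 3→2, 4→7, 5→5, 6→4, 7→1]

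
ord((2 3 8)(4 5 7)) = 3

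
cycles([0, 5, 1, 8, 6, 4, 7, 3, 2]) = (1 5 4 6 7 3 8 2)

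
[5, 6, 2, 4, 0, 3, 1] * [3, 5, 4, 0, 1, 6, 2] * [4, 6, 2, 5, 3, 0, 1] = [1, 2, 3, 6, 5, 4, 0]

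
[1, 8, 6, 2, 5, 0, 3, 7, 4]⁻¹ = [5, 0, 3, 6, 8, 4, 2, 7, 1]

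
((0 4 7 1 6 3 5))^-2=(0 3 1 4 5 6 7)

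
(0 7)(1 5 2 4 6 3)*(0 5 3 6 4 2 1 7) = (1 3 7 5)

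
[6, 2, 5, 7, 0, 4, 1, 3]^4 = [5, 0, 6, 3, 2, 1, 4, 7]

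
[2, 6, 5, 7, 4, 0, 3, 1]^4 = [2, 1, 5, 3, 4, 0, 6, 7]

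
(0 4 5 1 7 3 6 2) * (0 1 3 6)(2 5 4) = (0 2 1 7 6 5 3)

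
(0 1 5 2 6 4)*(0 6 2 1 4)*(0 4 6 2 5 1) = (0 6 4 2 5)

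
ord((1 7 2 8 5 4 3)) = 7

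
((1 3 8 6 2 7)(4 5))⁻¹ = (1 7 2 6 8 3)(4 5)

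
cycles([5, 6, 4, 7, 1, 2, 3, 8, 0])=(0 5 2 4 1 6 3 7 8) 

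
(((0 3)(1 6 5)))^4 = (1 6 5)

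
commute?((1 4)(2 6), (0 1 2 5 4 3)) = no:(1 4)(2 6) * (0 1 2 5 4 3) = (0 1 3)(2 6 5 4), (0 1 2 5 4 3) * (1 4)(2 6) = (0 4 3)(1 6 2 5)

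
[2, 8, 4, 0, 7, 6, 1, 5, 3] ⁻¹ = [3, 6, 0, 8, 2, 7, 5, 4, 1] 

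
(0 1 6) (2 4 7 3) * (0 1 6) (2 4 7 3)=(0 6 1) (2 7) (3 4) 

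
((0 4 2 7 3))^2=(0 2 3 4 7)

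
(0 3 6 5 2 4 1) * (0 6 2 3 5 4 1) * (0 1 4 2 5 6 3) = (0 6 2 4 1 3 5)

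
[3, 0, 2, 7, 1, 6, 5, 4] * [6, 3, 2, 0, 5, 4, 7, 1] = [0, 6, 2, 1, 3, 7, 4, 5]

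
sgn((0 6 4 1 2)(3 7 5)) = 1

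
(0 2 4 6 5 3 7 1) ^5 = (0 3 4 1 5 2 7 6) 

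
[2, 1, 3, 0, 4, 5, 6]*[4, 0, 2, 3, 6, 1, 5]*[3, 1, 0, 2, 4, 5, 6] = [0, 3, 2, 4, 6, 1, 5]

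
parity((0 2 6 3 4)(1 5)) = odd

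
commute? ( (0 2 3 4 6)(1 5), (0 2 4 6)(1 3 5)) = no: (0 2 3 4 6)(1 5)*(0 2 4 6)(1 3 5) = (0 4)(2 5 3 6), (0 2 4 6)(1 3 5)*(0 2 3 4 6)(1 5) = (0 3 1 4)(2 6)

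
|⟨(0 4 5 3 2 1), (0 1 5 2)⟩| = 720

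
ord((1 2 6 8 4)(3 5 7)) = 15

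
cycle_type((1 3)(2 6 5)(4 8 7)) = 2.3^2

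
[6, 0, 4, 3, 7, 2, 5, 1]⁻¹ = [1, 7, 5, 3, 2, 6, 0, 4]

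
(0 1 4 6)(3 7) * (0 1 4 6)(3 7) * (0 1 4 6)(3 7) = (0 6 4 1)(3 7)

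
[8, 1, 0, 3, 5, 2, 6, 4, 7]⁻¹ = [2, 1, 5, 3, 7, 4, 6, 8, 0]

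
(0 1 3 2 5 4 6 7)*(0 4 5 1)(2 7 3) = (1 2)(3 7 4 6)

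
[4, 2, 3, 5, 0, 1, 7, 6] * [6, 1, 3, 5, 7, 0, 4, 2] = [7, 3, 5, 0, 6, 1, 2, 4]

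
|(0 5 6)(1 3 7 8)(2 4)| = 12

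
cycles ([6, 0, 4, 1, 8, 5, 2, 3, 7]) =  (0 6 2 4 8 7 3 1)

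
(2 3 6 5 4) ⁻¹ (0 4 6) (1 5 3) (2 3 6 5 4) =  (0 2 5) (1 4 6) 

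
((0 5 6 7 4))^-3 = (0 6 4 5 7)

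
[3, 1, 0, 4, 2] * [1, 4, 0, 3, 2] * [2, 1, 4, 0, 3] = [0, 3, 1, 4, 2]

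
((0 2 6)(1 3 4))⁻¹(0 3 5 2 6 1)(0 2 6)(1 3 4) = (0 3 2 4 5 6)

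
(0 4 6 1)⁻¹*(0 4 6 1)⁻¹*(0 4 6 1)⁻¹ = (0 4 6 1)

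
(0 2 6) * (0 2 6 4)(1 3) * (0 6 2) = (0 2 4 6)(1 3)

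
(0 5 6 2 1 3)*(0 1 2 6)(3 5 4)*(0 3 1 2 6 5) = (0 4 1)(2 6 5 3)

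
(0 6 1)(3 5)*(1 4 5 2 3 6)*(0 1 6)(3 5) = (0 6 4 3 2 5)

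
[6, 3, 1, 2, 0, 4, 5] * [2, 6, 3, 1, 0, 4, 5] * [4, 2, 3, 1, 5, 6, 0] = [6, 2, 0, 1, 3, 4, 5]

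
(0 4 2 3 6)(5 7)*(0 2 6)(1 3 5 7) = (0 4 6 2 5 1 3)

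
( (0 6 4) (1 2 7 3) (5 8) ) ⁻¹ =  (0 4 6) (1 3 7 2) (5 8) 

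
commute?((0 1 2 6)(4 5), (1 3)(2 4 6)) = no:(0 1 2 6)(4 5)*(1 3)(2 4 6) = (0 3 1 4 5 6), (1 3)(2 4 6)*(0 1 2 6)(4 5) = (0 1 3 2 5 4)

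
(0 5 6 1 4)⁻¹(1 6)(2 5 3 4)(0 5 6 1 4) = (0 2 6 3)(1 4)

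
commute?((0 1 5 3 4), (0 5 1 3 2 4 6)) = no:(0 1 5 3 4)*(0 5 1 3 2 4 6) = (0 3 6)(2 4 5), (0 5 1 3 2 4 6)*(0 1 5 3 4) = (0 3 2)(1 4 6)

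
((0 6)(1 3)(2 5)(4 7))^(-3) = (0 6)(1 3)(2 5)(4 7)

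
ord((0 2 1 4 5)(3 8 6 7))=20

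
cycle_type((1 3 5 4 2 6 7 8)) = 8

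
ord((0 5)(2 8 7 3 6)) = 10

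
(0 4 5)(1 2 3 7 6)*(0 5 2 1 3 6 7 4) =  (2 6 3 4)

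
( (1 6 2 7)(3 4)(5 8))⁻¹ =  (1 7 2 6)(3 4)(5 8)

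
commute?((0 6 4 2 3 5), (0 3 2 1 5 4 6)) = no:(0 6 4 2 3 5) * (0 3 2 1 5 4 6) = (1 5 3 4), (0 3 2 1 5 4 6) * (0 6 4 2 3 5) = (0 5 2 1)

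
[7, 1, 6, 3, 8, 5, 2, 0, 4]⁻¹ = [7, 1, 6, 3, 8, 5, 2, 0, 4]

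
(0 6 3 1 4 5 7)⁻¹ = (0 7 5 4 1 3 6)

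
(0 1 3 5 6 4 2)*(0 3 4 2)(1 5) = (0 5 6 2 3 1 4)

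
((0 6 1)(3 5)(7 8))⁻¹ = (0 1 6)(3 5)(7 8)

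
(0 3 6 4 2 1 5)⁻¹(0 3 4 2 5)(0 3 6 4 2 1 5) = (0 3 6 2 1)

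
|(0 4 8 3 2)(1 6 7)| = 15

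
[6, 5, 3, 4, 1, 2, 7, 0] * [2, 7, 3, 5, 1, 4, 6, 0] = [6, 4, 5, 1, 7, 3, 0, 2] 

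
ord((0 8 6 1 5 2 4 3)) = 8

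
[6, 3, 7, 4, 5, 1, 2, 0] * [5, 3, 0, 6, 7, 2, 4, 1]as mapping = [0→4, 1→6, 2→1, 3→7, 4→2, 5→3, 6→0, 7→5]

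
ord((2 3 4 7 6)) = 5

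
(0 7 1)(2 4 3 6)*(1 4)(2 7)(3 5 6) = (0 2 1)(4 5 6 7)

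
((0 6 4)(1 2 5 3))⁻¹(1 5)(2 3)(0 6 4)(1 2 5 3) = (1 5)(2 3)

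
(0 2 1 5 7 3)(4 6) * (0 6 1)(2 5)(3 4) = (0 5 7 4 1 2)(3 6)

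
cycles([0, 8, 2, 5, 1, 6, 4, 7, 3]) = (1 8 3 5 6 4) 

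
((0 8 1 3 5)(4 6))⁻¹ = (0 5 3 1 8)(4 6)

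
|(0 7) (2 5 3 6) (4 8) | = 4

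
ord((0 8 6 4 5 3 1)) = 7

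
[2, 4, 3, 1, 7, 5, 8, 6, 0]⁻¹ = [8, 3, 0, 2, 1, 5, 7, 4, 6]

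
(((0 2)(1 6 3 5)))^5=(0 2)(1 6 3 5)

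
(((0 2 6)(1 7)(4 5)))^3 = (1 7)(4 5)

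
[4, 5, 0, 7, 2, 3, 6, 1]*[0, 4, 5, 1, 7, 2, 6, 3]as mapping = [0→7, 1→2, 2→0, 3→3, 4→5, 5→1, 6→6, 7→4]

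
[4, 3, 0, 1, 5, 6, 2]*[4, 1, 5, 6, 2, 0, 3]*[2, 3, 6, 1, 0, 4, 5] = [6, 5, 0, 3, 2, 1, 4] 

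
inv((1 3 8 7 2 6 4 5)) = (1 5 4 6 2 7 8 3)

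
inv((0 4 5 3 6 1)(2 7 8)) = (0 1 6 3 5 4)(2 8 7)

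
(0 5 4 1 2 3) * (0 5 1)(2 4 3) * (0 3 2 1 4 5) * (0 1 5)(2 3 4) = (0 2 5 3 1)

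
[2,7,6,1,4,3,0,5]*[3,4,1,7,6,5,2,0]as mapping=[0→1,1→0,2→2,3→4,4→6,5→7,6→3,7→5]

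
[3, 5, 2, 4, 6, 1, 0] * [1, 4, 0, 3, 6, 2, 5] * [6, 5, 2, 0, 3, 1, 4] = [0, 2, 6, 4, 1, 3, 5]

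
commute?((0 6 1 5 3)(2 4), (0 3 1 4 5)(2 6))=no:(0 6 1 5 3)(2 4)*(0 3 1 4 5)(2 6)=(0 2 5 1)(4 6), (0 3 1 4 5)(2 6)*(0 6 1 5 3)(2 4)=(1 2)(3 5 6 4)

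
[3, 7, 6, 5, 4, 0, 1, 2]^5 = [5, 7, 6, 0, 4, 3, 1, 2]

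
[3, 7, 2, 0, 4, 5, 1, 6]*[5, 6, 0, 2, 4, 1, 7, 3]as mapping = [0→2, 1→3, 2→0, 3→5, 4→4, 5→1, 6→6, 7→7]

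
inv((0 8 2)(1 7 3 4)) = (0 2 8)(1 4 3 7)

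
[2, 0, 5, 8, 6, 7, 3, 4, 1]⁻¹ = [1, 8, 0, 6, 7, 2, 4, 5, 3]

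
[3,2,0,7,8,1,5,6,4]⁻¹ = [2,5,1,0,8,6,7,3,4]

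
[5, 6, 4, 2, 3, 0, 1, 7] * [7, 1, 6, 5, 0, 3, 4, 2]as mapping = [0→3, 1→4, 2→0, 3→6, 4→5, 5→7, 6→1, 7→2]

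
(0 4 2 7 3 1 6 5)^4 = (0 3)(1 4)(2 6)(5 7)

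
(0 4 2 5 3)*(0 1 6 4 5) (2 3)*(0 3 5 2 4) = (0 2 3 1 6) (4 5) 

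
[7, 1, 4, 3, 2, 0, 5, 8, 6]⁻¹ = [5, 1, 4, 3, 2, 6, 8, 0, 7]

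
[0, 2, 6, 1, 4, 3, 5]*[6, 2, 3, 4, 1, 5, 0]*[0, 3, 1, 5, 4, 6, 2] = [2, 5, 0, 1, 3, 4, 6]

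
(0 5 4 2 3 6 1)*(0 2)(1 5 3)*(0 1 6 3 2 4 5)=(0 2 6)(1 4)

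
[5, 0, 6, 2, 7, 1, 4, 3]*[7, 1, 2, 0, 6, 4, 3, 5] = [4, 7, 3, 2, 5, 1, 6, 0]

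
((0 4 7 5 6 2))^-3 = (0 5)(2 7)(4 6)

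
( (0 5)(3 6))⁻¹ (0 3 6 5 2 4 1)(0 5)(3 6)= (0 2 4 1 5 6 3)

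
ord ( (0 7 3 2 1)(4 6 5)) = 15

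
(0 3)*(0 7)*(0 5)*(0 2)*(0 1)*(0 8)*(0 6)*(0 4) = (0 3 7 5 2 1 8 6 4)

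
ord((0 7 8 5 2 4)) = 6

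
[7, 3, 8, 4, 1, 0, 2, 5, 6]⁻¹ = [5, 4, 6, 1, 3, 7, 8, 0, 2]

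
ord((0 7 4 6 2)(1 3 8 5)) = 20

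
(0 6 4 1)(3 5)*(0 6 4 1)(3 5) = (0 4)(1 6)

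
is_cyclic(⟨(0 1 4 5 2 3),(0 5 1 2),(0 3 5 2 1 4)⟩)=no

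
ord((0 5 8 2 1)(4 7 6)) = 15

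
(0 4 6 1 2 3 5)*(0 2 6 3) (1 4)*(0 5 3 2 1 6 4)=(0 6) (1 4 2 5) 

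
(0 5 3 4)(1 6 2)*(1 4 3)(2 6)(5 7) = (0 7 5 1 2 4)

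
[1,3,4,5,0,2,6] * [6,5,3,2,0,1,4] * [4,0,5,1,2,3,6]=[3,5,4,0,6,1,2]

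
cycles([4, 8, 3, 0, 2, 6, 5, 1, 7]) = (0 4 2 3)(1 8 7)(5 6)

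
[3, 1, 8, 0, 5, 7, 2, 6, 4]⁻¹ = [3, 1, 6, 0, 8, 4, 7, 5, 2]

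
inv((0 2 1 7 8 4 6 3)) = (0 3 6 4 8 7 1 2)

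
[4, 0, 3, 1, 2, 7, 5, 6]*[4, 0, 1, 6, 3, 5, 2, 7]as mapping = [0→3, 1→4, 2→6, 3→0, 4→1, 5→7, 6→5, 7→2]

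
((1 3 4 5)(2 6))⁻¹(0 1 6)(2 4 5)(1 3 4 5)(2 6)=(0 3 2)(1 6 5)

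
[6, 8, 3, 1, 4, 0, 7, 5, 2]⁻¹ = [5, 3, 8, 2, 4, 7, 0, 6, 1]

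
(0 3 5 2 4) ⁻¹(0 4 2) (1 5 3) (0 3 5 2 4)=(0 4 3) (1 2 5) 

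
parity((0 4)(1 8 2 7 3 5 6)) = odd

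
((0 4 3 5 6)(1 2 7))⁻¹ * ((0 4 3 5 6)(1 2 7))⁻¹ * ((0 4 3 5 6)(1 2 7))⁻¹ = (0 3 6 4 5)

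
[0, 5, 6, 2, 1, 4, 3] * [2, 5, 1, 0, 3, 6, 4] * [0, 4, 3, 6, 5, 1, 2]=[3, 2, 5, 4, 1, 6, 0]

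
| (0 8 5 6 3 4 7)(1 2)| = 14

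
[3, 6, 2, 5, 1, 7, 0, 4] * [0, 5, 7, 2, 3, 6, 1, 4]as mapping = [0→2, 1→1, 2→7, 3→6, 4→5, 5→4, 6→0, 7→3]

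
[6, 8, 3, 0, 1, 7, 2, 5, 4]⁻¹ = [3, 4, 6, 2, 8, 7, 0, 5, 1]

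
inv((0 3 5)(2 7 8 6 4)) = (0 5 3)(2 4 6 8 7)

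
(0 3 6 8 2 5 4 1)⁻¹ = (0 1 4 5 2 8 6 3)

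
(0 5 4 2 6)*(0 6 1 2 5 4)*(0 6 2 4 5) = (0 5 6 2 1 4)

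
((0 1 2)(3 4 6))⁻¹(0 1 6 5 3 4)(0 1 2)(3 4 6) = (1 2 3 5 4 6)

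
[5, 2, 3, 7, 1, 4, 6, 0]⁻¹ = [7, 4, 1, 2, 5, 0, 6, 3]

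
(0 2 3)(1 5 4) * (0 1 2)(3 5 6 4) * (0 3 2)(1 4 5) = (0 3 4)(1 6 5 2)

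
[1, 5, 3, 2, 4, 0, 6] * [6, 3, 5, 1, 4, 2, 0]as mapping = [0→3, 1→2, 2→1, 3→5, 4→4, 5→6, 6→0]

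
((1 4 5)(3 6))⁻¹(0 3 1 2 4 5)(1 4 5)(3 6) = (0 6 4 2 5 1)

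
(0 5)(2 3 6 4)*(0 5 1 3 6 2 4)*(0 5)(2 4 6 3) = (0 1 2 3 4 6 5)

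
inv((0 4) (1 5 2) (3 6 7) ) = (0 4) (1 2 5) (3 7 6) 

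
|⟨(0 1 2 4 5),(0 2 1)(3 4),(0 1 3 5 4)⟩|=720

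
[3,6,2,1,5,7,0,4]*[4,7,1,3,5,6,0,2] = [3,0,1,7,6,2,4,5]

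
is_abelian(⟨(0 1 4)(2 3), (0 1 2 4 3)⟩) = no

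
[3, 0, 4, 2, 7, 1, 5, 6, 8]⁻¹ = [1, 5, 3, 0, 2, 6, 7, 4, 8]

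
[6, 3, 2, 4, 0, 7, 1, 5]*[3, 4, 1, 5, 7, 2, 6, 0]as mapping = [0→6, 1→5, 2→1, 3→7, 4→3, 5→0, 6→4, 7→2]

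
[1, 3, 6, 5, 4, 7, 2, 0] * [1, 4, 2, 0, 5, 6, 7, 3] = [4, 0, 7, 6, 5, 3, 2, 1]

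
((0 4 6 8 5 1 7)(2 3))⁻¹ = (0 7 1 5 8 6 4)(2 3)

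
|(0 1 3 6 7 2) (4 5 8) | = 6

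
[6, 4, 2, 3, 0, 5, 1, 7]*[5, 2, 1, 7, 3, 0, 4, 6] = [4, 3, 1, 7, 5, 0, 2, 6]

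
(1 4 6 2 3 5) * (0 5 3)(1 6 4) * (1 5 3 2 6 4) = (0 3 2)(1 5 4)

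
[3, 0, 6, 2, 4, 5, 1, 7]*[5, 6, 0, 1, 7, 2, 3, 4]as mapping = [0→1, 1→5, 2→3, 3→0, 4→7, 5→2, 6→6, 7→4]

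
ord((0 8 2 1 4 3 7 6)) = 8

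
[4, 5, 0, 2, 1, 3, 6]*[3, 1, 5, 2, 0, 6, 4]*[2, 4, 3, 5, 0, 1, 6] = [2, 6, 5, 1, 4, 3, 0] 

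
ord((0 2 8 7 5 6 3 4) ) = 8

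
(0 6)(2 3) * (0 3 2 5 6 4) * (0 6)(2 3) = (0 4 6 2 3 5)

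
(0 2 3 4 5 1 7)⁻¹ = (0 7 1 5 4 3 2)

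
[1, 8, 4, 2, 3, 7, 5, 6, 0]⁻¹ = [8, 0, 3, 4, 2, 6, 7, 5, 1]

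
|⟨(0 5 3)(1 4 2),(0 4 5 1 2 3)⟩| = 720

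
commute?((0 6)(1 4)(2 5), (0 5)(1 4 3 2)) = no:(0 6)(1 4)(2 5)*(0 5)(1 4 3 2) = (0 6 5 1 3 2), (0 5)(1 4 3 2)*(0 6)(1 4)(2 5) = (0 2 4 3 5 6)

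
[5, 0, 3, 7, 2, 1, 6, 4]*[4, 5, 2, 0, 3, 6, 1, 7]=[6, 4, 0, 7, 2, 5, 1, 3]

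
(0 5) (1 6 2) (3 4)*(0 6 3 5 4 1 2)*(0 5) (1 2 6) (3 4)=(0 3 2 6 5 1 4) 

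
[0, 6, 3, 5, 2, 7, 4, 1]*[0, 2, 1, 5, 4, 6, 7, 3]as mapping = [0→0, 1→7, 2→5, 3→6, 4→1, 5→3, 6→4, 7→2]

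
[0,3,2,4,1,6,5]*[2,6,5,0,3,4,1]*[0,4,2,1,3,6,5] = [2,0,6,1,5,4,3]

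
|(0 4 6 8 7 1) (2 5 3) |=6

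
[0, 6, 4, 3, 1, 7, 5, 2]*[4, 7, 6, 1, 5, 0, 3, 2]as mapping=[0→4, 1→3, 2→5, 3→1, 4→7, 5→2, 6→0, 7→6]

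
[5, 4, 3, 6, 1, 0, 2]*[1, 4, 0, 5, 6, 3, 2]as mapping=[0→3, 1→6, 2→5, 3→2, 4→4, 5→1, 6→0]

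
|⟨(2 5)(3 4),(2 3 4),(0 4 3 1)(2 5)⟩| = 360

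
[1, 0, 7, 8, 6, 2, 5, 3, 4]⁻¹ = [1, 0, 5, 7, 8, 6, 4, 2, 3]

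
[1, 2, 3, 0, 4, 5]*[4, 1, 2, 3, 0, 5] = [1, 2, 3, 4, 0, 5]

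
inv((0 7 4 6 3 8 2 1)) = (0 1 2 8 3 6 4 7)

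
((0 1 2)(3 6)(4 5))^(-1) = (0 2 1)(3 6)(4 5)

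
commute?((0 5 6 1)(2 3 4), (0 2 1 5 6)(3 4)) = no:(0 5 6 1)(2 3 4)*(0 2 1 5 6)(3 4) = (0 6 5)(1 2 4), (0 2 1 5 6)(3 4)*(0 5 6 1)(2 3 4) = (0 3 2)(1 6 5)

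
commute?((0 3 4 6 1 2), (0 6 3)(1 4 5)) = no:(0 3 4 6 1 2) * (0 6 3)(1 4 5) = (1 2 6 4 3 5), (0 6 3)(1 4 5) * (0 3 4 6 1 2) = (0 1 6 4 5 2)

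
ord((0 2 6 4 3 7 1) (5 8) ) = 14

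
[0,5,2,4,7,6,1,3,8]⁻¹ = [0,6,2,7,3,1,5,4,8]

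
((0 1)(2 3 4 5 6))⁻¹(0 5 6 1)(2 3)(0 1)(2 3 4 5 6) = (0 1 6 2)(3 4)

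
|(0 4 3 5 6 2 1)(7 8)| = 14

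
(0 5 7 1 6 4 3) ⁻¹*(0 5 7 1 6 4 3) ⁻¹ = (0 4 1 5 3 6 7) 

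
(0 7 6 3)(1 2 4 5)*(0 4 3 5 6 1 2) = (0 7 1)(2 3 4 6 5)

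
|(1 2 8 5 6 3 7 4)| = 8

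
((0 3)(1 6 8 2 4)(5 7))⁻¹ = (0 3)(1 4 2 8 6)(5 7)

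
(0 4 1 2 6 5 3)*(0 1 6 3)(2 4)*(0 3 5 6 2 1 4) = (0 1)(2 5 3 4)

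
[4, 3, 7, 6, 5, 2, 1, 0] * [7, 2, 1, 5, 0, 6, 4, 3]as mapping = [0→0, 1→5, 2→3, 3→4, 4→6, 5→1, 6→2, 7→7]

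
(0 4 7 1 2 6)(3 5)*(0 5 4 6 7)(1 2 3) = (0 6 5 1 3 4)(2 7)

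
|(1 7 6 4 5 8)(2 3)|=6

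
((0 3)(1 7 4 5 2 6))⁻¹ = (0 3)(1 6 2 5 4 7)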